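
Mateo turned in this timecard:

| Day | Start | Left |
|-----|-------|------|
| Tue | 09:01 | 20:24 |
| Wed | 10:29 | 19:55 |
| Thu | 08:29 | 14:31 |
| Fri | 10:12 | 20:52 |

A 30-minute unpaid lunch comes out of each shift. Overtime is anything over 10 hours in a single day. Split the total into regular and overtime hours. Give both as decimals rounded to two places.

Regular 34.47 hours, overtime 1.05 hours

Tue: 09:01–20:24 = 11 h 23 min; less 30 min break → 10 h 53 min
Wed: 10:29–19:55 = 9 h 26 min; less 30 min break → 8 h 56 min
Thu: 08:29–14:31 = 6 h 2 min; less 30 min break → 5 h 32 min
Fri: 10:12–20:52 = 10 h 40 min; less 30 min break → 10 h 10 min
Tue reg 10 h 0 min / OT 0 h 53 min; Wed reg 8 h 56 min / OT 0 h 0 min; Thu reg 5 h 32 min / OT 0 h 0 min; Fri reg 10 h 0 min / OT 0 h 10 min.
Totals: regular 34 h 28 min, overtime 1 h 3 min.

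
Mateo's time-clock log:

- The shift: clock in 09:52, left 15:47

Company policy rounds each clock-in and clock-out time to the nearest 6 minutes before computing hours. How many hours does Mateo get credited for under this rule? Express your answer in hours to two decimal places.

The shift: in 09:52→09:54, out 15:47→15:48; 5 h 54 min

5.90 hours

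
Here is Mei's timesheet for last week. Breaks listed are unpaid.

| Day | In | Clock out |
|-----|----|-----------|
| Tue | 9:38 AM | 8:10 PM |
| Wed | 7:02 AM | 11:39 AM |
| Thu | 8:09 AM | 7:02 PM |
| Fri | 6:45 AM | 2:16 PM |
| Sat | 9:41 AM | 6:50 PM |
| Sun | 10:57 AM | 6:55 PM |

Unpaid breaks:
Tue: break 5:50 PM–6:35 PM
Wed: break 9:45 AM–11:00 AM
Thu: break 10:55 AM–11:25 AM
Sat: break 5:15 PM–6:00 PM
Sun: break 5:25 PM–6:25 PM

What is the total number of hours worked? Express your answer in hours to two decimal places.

46.42 hours

Tue: 9:38 AM–8:10 PM = 10 h 32 min; less 45 min break → 9 h 47 min
Wed: 7:02 AM–11:39 AM = 4 h 37 min; less 75 min break → 3 h 22 min
Thu: 8:09 AM–7:02 PM = 10 h 53 min; less 30 min break → 10 h 23 min
Fri: 6:45 AM–2:16 PM = 7 h 31 min
Sat: 9:41 AM–6:50 PM = 9 h 9 min; less 45 min break → 8 h 24 min
Sun: 10:57 AM–6:55 PM = 7 h 58 min; less 60 min break → 6 h 58 min
Total: 9 h 47 min + 3 h 22 min + 10 h 23 min + 7 h 31 min + 8 h 24 min + 6 h 58 min = 46 h 25 min.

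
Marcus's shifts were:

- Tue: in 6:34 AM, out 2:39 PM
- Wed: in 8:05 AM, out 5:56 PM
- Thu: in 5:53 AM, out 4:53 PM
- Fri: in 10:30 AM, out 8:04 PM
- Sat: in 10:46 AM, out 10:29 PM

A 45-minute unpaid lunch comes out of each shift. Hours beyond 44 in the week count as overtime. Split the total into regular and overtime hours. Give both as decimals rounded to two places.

Regular 44.00 hours, overtime 2.47 hours

Tue: 6:34 AM–2:39 PM = 8 h 5 min; less 45 min break → 7 h 20 min
Wed: 8:05 AM–5:56 PM = 9 h 51 min; less 45 min break → 9 h 6 min
Thu: 5:53 AM–4:53 PM = 11 h 0 min; less 45 min break → 10 h 15 min
Fri: 10:30 AM–8:04 PM = 9 h 34 min; less 45 min break → 8 h 49 min
Sat: 10:46 AM–10:29 PM = 11 h 43 min; less 45 min break → 10 h 58 min
Total worked: 46 h 28 min = 46.47 h.
Threshold 44 h → overtime 2 h 28 min, regular 44 h 0 min.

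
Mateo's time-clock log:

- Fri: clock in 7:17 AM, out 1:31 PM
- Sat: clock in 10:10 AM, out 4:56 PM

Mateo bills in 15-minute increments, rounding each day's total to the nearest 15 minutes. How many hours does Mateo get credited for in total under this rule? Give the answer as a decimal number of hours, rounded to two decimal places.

13.00 hours

Fri: 7:17 AM–1:31 PM = 6 h 14 min → rounds to 6 h 15 min
Sat: 10:10 AM–4:56 PM = 6 h 46 min → rounds to 6 h 45 min
Total credited: 13 h 0 min.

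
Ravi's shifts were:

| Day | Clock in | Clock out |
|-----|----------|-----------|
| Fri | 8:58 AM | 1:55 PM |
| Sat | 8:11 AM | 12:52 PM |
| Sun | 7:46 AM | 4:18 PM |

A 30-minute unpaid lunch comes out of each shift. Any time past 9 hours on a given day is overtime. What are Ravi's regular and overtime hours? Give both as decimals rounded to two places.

Regular 16.67 hours, overtime 0.00 hours

Fri: 8:58 AM–1:55 PM = 4 h 57 min; less 30 min break → 4 h 27 min
Sat: 8:11 AM–12:52 PM = 4 h 41 min; less 30 min break → 4 h 11 min
Sun: 7:46 AM–4:18 PM = 8 h 32 min; less 30 min break → 8 h 2 min
Fri reg 4 h 27 min / OT 0 h 0 min; Sat reg 4 h 11 min / OT 0 h 0 min; Sun reg 8 h 2 min / OT 0 h 0 min.
Totals: regular 16 h 40 min, overtime 0 h 0 min.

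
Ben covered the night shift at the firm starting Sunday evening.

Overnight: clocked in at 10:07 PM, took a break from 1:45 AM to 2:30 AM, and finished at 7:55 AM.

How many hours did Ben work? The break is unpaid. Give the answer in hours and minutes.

9 h 3 min

Overnight: 10:07 PM → midnight = 1 h 53 min; midnight → 7:55 AM = 7 h 55 min; span 9 h 48 min; less 45 min break → 9 h 3 min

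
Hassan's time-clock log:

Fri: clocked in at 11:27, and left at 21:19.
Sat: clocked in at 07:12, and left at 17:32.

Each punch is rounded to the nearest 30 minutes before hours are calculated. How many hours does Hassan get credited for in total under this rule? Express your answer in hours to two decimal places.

20.50 hours

Fri: in 11:27→11:30, out 21:19→21:30; 10 h 0 min
Sat: in 07:12→07:00, out 17:32→17:30; 10 h 30 min
Total credited: 20 h 30 min.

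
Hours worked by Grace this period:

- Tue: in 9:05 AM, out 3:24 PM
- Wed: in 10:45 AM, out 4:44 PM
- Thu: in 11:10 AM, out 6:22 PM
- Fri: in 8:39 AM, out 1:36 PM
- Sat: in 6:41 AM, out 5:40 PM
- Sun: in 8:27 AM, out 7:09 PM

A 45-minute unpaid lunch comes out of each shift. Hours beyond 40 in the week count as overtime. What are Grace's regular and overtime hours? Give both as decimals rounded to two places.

Regular 40.00 hours, overtime 1.63 hours

Tue: 9:05 AM–3:24 PM = 6 h 19 min; less 45 min break → 5 h 34 min
Wed: 10:45 AM–4:44 PM = 5 h 59 min; less 45 min break → 5 h 14 min
Thu: 11:10 AM–6:22 PM = 7 h 12 min; less 45 min break → 6 h 27 min
Fri: 8:39 AM–1:36 PM = 4 h 57 min; less 45 min break → 4 h 12 min
Sat: 6:41 AM–5:40 PM = 10 h 59 min; less 45 min break → 10 h 14 min
Sun: 8:27 AM–7:09 PM = 10 h 42 min; less 45 min break → 9 h 57 min
Total worked: 41 h 38 min = 41.63 h.
Threshold 40 h → overtime 1 h 38 min, regular 40 h 0 min.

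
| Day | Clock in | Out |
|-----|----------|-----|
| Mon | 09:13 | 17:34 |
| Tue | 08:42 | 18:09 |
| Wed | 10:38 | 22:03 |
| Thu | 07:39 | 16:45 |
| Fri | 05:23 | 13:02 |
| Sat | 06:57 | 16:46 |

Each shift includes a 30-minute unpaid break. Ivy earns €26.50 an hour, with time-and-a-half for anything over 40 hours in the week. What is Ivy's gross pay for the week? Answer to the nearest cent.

Mon: 09:13–17:34 = 8 h 21 min; less 30 min break → 7 h 51 min
Tue: 08:42–18:09 = 9 h 27 min; less 30 min break → 8 h 57 min
Wed: 10:38–22:03 = 11 h 25 min; less 30 min break → 10 h 55 min
Thu: 07:39–16:45 = 9 h 6 min; less 30 min break → 8 h 36 min
Fri: 05:23–13:02 = 7 h 39 min; less 30 min break → 7 h 9 min
Sat: 06:57–16:46 = 9 h 49 min; less 30 min break → 9 h 19 min
Total worked: 52 h 47 min = 3167 min.
Regular 40 h 0 min = 2400 min at €26.50/h; overtime 12 h 47 min = 767 min at €39.75/h.
Pay = (2400 × €26.50 + 767 × €39.75) ÷ 60 = €1568.14.

€1568.14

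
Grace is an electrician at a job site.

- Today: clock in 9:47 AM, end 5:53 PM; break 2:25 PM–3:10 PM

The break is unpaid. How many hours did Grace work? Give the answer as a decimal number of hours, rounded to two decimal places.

7.35 hours

Today: 9:47 AM–5:53 PM = 8 h 6 min; less 45 min break → 7 h 21 min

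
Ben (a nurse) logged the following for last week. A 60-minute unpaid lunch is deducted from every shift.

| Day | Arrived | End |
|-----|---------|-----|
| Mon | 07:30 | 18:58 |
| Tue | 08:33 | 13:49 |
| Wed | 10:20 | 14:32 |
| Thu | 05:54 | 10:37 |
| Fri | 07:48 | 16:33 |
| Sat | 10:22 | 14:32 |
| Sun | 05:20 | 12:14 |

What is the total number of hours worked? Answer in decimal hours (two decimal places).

38.47 hours

Mon: 07:30–18:58 = 11 h 28 min; less 60 min break → 10 h 28 min
Tue: 08:33–13:49 = 5 h 16 min; less 60 min break → 4 h 16 min
Wed: 10:20–14:32 = 4 h 12 min; less 60 min break → 3 h 12 min
Thu: 05:54–10:37 = 4 h 43 min; less 60 min break → 3 h 43 min
Fri: 07:48–16:33 = 8 h 45 min; less 60 min break → 7 h 45 min
Sat: 10:22–14:32 = 4 h 10 min; less 60 min break → 3 h 10 min
Sun: 05:20–12:14 = 6 h 54 min; less 60 min break → 5 h 54 min
Total: 10 h 28 min + 4 h 16 min + 3 h 12 min + 3 h 43 min + 7 h 45 min + 3 h 10 min + 5 h 54 min = 38 h 28 min.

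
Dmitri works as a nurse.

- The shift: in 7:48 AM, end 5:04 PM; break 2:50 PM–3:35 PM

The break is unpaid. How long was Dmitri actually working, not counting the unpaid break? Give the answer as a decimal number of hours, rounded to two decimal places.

8.52 hours

The shift: 7:48 AM–5:04 PM = 9 h 16 min; less 45 min break → 8 h 31 min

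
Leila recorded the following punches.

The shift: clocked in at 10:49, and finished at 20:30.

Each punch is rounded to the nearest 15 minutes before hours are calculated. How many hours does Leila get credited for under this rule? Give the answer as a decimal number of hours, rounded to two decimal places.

9.75 hours

The shift: in 10:49→10:45, out 20:30→20:30; 9 h 45 min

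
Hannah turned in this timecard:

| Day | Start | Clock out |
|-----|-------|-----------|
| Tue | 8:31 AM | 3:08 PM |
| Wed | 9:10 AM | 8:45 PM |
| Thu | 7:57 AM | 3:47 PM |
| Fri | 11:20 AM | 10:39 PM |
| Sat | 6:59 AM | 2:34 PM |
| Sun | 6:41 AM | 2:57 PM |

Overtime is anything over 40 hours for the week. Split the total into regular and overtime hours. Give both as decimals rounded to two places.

Tue: 8:31 AM–3:08 PM = 6 h 37 min
Wed: 9:10 AM–8:45 PM = 11 h 35 min
Thu: 7:57 AM–3:47 PM = 7 h 50 min
Fri: 11:20 AM–10:39 PM = 11 h 19 min
Sat: 6:59 AM–2:34 PM = 7 h 35 min
Sun: 6:41 AM–2:57 PM = 8 h 16 min
Total worked: 53 h 12 min = 53.20 h.
Threshold 40 h → overtime 13 h 12 min, regular 40 h 0 min.

Regular 40.00 hours, overtime 13.20 hours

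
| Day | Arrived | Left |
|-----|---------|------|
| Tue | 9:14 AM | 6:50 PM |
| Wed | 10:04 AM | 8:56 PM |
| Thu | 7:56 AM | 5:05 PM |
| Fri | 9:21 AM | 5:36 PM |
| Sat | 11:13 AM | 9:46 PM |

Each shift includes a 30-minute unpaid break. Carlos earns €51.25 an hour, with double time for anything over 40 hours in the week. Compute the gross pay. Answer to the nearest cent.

€2656.46

Tue: 9:14 AM–6:50 PM = 9 h 36 min; less 30 min break → 9 h 6 min
Wed: 10:04 AM–8:56 PM = 10 h 52 min; less 30 min break → 10 h 22 min
Thu: 7:56 AM–5:05 PM = 9 h 9 min; less 30 min break → 8 h 39 min
Fri: 9:21 AM–5:36 PM = 8 h 15 min; less 30 min break → 7 h 45 min
Sat: 11:13 AM–9:46 PM = 10 h 33 min; less 30 min break → 10 h 3 min
Total worked: 45 h 55 min = 2755 min.
Regular 40 h 0 min = 2400 min at €51.25/h; overtime 5 h 55 min = 355 min at €102.50/h.
Pay = (2400 × €51.25 + 355 × €102.50) ÷ 60 = €2656.46.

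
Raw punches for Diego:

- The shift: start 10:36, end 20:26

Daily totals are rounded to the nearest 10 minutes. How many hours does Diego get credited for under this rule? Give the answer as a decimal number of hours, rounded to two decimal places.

9.83 hours

The shift: 10:36–20:26 = 9 h 50 min → rounds to 9 h 50 min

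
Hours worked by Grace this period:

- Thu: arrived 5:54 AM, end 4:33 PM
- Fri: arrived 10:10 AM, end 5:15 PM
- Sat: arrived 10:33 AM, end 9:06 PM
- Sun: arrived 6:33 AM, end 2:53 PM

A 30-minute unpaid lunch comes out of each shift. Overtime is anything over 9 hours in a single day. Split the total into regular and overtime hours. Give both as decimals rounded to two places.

Regular 32.42 hours, overtime 2.20 hours

Thu: 5:54 AM–4:33 PM = 10 h 39 min; less 30 min break → 10 h 9 min
Fri: 10:10 AM–5:15 PM = 7 h 5 min; less 30 min break → 6 h 35 min
Sat: 10:33 AM–9:06 PM = 10 h 33 min; less 30 min break → 10 h 3 min
Sun: 6:33 AM–2:53 PM = 8 h 20 min; less 30 min break → 7 h 50 min
Thu reg 9 h 0 min / OT 1 h 9 min; Fri reg 6 h 35 min / OT 0 h 0 min; Sat reg 9 h 0 min / OT 1 h 3 min; Sun reg 7 h 50 min / OT 0 h 0 min.
Totals: regular 32 h 25 min, overtime 2 h 12 min.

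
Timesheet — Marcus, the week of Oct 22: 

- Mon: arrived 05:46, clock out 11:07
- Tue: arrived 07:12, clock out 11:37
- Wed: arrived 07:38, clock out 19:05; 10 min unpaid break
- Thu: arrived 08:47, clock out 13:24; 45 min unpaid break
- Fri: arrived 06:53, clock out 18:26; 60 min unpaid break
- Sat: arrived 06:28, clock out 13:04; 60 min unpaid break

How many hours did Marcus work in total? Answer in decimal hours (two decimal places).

41.07 hours

Mon: 05:46–11:07 = 5 h 21 min
Tue: 07:12–11:37 = 4 h 25 min
Wed: 07:38–19:05 = 11 h 27 min; less 10 min break → 11 h 17 min
Thu: 08:47–13:24 = 4 h 37 min; less 45 min break → 3 h 52 min
Fri: 06:53–18:26 = 11 h 33 min; less 60 min break → 10 h 33 min
Sat: 06:28–13:04 = 6 h 36 min; less 60 min break → 5 h 36 min
Total: 5 h 21 min + 4 h 25 min + 11 h 17 min + 3 h 52 min + 10 h 33 min + 5 h 36 min = 41 h 4 min.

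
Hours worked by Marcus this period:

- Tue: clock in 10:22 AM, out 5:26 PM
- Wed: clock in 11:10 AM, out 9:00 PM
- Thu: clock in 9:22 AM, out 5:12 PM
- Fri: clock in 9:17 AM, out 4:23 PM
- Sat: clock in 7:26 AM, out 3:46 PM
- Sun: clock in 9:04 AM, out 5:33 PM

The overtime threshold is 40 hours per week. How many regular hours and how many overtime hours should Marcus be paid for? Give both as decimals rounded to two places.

Regular 40.00 hours, overtime 8.65 hours

Tue: 10:22 AM–5:26 PM = 7 h 4 min
Wed: 11:10 AM–9:00 PM = 9 h 50 min
Thu: 9:22 AM–5:12 PM = 7 h 50 min
Fri: 9:17 AM–4:23 PM = 7 h 6 min
Sat: 7:26 AM–3:46 PM = 8 h 20 min
Sun: 9:04 AM–5:33 PM = 8 h 29 min
Total worked: 48 h 39 min = 48.65 h.
Threshold 40 h → overtime 8 h 39 min, regular 40 h 0 min.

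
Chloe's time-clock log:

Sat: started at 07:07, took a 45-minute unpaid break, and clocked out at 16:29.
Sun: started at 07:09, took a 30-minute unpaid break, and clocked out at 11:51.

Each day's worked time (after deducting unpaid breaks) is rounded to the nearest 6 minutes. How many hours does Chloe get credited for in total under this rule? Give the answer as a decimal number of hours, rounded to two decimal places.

12.80 hours

Sat: 07:07–16:29 = 9 h 22 min − 45 min = 8 h 37 min → rounds to 8 h 36 min
Sun: 07:09–11:51 = 4 h 42 min − 30 min = 4 h 12 min → rounds to 4 h 12 min
Total credited: 12 h 48 min.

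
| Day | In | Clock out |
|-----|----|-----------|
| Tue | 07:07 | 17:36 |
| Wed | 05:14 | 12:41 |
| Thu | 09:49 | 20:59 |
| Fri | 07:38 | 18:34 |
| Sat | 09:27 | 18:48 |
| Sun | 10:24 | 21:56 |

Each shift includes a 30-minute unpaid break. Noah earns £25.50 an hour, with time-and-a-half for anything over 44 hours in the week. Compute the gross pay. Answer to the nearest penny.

Tue: 07:07–17:36 = 10 h 29 min; less 30 min break → 9 h 59 min
Wed: 05:14–12:41 = 7 h 27 min; less 30 min break → 6 h 57 min
Thu: 09:49–20:59 = 11 h 10 min; less 30 min break → 10 h 40 min
Fri: 07:38–18:34 = 10 h 56 min; less 30 min break → 10 h 26 min
Sat: 09:27–18:48 = 9 h 21 min; less 30 min break → 8 h 51 min
Sun: 10:24–21:56 = 11 h 32 min; less 30 min break → 11 h 2 min
Total worked: 57 h 55 min = 3475 min.
Regular 44 h 0 min = 2640 min at £25.50/h; overtime 13 h 55 min = 835 min at £38.25/h.
Pay = (2640 × £25.50 + 835 × £38.25) ÷ 60 = £1654.31.

£1654.31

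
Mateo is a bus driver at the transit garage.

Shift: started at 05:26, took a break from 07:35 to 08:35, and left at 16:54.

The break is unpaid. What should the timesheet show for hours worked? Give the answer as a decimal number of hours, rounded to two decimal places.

Shift: 05:26–16:54 = 11 h 28 min; less 60 min break → 10 h 28 min

10.47 hours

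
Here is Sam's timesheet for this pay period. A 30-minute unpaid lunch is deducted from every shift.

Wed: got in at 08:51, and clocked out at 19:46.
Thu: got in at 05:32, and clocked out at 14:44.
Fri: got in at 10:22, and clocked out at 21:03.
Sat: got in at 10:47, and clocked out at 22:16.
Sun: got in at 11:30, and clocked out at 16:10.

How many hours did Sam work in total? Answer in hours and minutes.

44 h 27 min

Wed: 08:51–19:46 = 10 h 55 min; less 30 min break → 10 h 25 min
Thu: 05:32–14:44 = 9 h 12 min; less 30 min break → 8 h 42 min
Fri: 10:22–21:03 = 10 h 41 min; less 30 min break → 10 h 11 min
Sat: 10:47–22:16 = 11 h 29 min; less 30 min break → 10 h 59 min
Sun: 11:30–16:10 = 4 h 40 min; less 30 min break → 4 h 10 min
Total: 10 h 25 min + 8 h 42 min + 10 h 11 min + 10 h 59 min + 4 h 10 min = 44 h 27 min.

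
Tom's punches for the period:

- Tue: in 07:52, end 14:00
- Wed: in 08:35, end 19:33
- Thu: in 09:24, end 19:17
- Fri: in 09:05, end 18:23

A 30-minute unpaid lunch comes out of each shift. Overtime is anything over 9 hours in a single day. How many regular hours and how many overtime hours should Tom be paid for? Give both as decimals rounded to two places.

Regular 32.43 hours, overtime 1.85 hours

Tue: 07:52–14:00 = 6 h 8 min; less 30 min break → 5 h 38 min
Wed: 08:35–19:33 = 10 h 58 min; less 30 min break → 10 h 28 min
Thu: 09:24–19:17 = 9 h 53 min; less 30 min break → 9 h 23 min
Fri: 09:05–18:23 = 9 h 18 min; less 30 min break → 8 h 48 min
Tue reg 5 h 38 min / OT 0 h 0 min; Wed reg 9 h 0 min / OT 1 h 28 min; Thu reg 9 h 0 min / OT 0 h 23 min; Fri reg 8 h 48 min / OT 0 h 0 min.
Totals: regular 32 h 26 min, overtime 1 h 51 min.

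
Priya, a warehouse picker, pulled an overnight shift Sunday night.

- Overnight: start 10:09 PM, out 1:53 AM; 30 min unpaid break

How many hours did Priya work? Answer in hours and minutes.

Overnight: 10:09 PM → midnight = 1 h 51 min; midnight → 1:53 AM = 1 h 53 min; span 3 h 44 min; less 30 min break → 3 h 14 min

3 h 14 min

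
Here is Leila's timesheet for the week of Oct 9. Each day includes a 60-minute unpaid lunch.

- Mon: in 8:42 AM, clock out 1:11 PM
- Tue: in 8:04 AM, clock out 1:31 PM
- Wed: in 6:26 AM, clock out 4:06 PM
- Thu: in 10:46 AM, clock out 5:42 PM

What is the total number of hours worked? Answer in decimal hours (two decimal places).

22.53 hours

Mon: 8:42 AM–1:11 PM = 4 h 29 min; less 60 min break → 3 h 29 min
Tue: 8:04 AM–1:31 PM = 5 h 27 min; less 60 min break → 4 h 27 min
Wed: 6:26 AM–4:06 PM = 9 h 40 min; less 60 min break → 8 h 40 min
Thu: 10:46 AM–5:42 PM = 6 h 56 min; less 60 min break → 5 h 56 min
Total: 3 h 29 min + 4 h 27 min + 8 h 40 min + 5 h 56 min = 22 h 32 min.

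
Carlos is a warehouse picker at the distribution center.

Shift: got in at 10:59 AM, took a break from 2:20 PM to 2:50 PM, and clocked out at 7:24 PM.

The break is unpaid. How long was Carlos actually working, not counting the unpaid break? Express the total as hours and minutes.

7 h 55 min

Shift: 10:59 AM–7:24 PM = 8 h 25 min; less 30 min break → 7 h 55 min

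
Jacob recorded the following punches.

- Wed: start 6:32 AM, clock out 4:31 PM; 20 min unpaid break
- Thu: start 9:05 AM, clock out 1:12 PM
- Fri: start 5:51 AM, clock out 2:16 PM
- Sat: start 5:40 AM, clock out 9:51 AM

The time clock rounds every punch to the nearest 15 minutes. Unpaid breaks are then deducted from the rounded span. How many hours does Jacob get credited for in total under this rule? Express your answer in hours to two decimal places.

26.42 hours

Wed: in 6:32 AM→6:30 AM, out 4:31 PM→4:30 PM; 10 h 0 min − 20 min = 9 h 40 min
Thu: in 9:05 AM→9:00 AM, out 1:12 PM→1:15 PM; 4 h 15 min
Fri: in 5:51 AM→5:45 AM, out 2:16 PM→2:15 PM; 8 h 30 min
Sat: in 5:40 AM→5:45 AM, out 9:51 AM→9:45 AM; 4 h 0 min
Total credited: 26 h 25 min.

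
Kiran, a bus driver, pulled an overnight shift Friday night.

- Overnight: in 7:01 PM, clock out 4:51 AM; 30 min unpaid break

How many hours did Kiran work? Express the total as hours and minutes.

9 h 20 min

Overnight: 7:01 PM → midnight = 4 h 59 min; midnight → 4:51 AM = 4 h 51 min; span 9 h 50 min; less 30 min break → 9 h 20 min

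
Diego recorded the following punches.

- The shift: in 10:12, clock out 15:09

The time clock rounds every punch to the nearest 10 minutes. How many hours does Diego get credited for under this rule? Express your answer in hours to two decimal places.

The shift: in 10:12→10:10, out 15:09→15:10; 5 h 0 min

5.00 hours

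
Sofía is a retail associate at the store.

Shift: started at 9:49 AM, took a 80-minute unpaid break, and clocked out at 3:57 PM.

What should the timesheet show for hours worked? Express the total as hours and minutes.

Shift: 9:49 AM–3:57 PM = 6 h 8 min; less 80 min break → 4 h 48 min

4 h 48 min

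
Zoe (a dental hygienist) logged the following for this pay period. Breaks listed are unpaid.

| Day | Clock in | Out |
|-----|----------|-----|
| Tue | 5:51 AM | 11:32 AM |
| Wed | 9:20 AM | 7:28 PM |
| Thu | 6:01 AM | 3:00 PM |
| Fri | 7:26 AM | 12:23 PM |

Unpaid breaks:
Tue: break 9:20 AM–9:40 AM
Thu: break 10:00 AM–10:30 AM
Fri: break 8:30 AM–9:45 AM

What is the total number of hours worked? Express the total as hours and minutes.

27 h 40 min

Tue: 5:51 AM–11:32 AM = 5 h 41 min; less 20 min break → 5 h 21 min
Wed: 9:20 AM–7:28 PM = 10 h 8 min
Thu: 6:01 AM–3:00 PM = 8 h 59 min; less 30 min break → 8 h 29 min
Fri: 7:26 AM–12:23 PM = 4 h 57 min; less 75 min break → 3 h 42 min
Total: 5 h 21 min + 10 h 8 min + 8 h 29 min + 3 h 42 min = 27 h 40 min.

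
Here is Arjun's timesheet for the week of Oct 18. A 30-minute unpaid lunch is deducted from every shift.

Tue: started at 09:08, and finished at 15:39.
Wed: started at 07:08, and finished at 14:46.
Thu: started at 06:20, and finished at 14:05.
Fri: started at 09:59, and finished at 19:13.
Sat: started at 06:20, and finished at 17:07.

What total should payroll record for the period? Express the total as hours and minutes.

Tue: 09:08–15:39 = 6 h 31 min; less 30 min break → 6 h 1 min
Wed: 07:08–14:46 = 7 h 38 min; less 30 min break → 7 h 8 min
Thu: 06:20–14:05 = 7 h 45 min; less 30 min break → 7 h 15 min
Fri: 09:59–19:13 = 9 h 14 min; less 30 min break → 8 h 44 min
Sat: 06:20–17:07 = 10 h 47 min; less 30 min break → 10 h 17 min
Total: 6 h 1 min + 7 h 8 min + 7 h 15 min + 8 h 44 min + 10 h 17 min = 39 h 25 min.

39 h 25 min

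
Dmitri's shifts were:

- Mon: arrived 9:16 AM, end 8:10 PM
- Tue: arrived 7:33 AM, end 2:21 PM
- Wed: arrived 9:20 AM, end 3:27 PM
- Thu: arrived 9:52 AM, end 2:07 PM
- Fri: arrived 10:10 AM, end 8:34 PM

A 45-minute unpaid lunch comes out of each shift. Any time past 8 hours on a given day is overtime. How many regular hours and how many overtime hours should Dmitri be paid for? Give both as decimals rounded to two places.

Mon: 9:16 AM–8:10 PM = 10 h 54 min; less 45 min break → 10 h 9 min
Tue: 7:33 AM–2:21 PM = 6 h 48 min; less 45 min break → 6 h 3 min
Wed: 9:20 AM–3:27 PM = 6 h 7 min; less 45 min break → 5 h 22 min
Thu: 9:52 AM–2:07 PM = 4 h 15 min; less 45 min break → 3 h 30 min
Fri: 10:10 AM–8:34 PM = 10 h 24 min; less 45 min break → 9 h 39 min
Mon reg 8 h 0 min / OT 2 h 9 min; Tue reg 6 h 3 min / OT 0 h 0 min; Wed reg 5 h 22 min / OT 0 h 0 min; Thu reg 3 h 30 min / OT 0 h 0 min; Fri reg 8 h 0 min / OT 1 h 39 min.
Totals: regular 30 h 55 min, overtime 3 h 48 min.

Regular 30.92 hours, overtime 3.80 hours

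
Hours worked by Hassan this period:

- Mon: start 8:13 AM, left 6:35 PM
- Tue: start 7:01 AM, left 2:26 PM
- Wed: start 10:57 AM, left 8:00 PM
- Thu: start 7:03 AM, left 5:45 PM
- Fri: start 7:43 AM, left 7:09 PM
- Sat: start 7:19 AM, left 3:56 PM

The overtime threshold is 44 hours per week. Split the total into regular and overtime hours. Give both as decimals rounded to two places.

Mon: 8:13 AM–6:35 PM = 10 h 22 min
Tue: 7:01 AM–2:26 PM = 7 h 25 min
Wed: 10:57 AM–8:00 PM = 9 h 3 min
Thu: 7:03 AM–5:45 PM = 10 h 42 min
Fri: 7:43 AM–7:09 PM = 11 h 26 min
Sat: 7:19 AM–3:56 PM = 8 h 37 min
Total worked: 57 h 35 min = 57.58 h.
Threshold 44 h → overtime 13 h 35 min, regular 44 h 0 min.

Regular 44.00 hours, overtime 13.58 hours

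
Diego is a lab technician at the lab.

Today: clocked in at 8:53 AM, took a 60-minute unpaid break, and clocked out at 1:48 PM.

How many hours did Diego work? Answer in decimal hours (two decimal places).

3.92 hours

Today: 8:53 AM–1:48 PM = 4 h 55 min; less 60 min break → 3 h 55 min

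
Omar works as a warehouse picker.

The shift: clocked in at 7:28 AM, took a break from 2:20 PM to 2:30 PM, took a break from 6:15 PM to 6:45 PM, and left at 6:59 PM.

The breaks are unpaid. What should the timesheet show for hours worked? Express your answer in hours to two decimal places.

The shift: 7:28 AM–6:59 PM = 11 h 31 min; less 40 min break → 10 h 51 min

10.85 hours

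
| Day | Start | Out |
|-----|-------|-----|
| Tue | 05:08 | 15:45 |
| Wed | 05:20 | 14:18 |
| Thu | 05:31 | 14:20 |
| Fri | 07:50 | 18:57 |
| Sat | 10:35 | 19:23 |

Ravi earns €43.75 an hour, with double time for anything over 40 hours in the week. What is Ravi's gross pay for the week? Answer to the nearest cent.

€2477.71

Tue: 05:08–15:45 = 10 h 37 min
Wed: 05:20–14:18 = 8 h 58 min
Thu: 05:31–14:20 = 8 h 49 min
Fri: 07:50–18:57 = 11 h 7 min
Sat: 10:35–19:23 = 8 h 48 min
Total worked: 48 h 19 min = 2899 min.
Regular 40 h 0 min = 2400 min at €43.75/h; overtime 8 h 19 min = 499 min at €87.50/h.
Pay = (2400 × €43.75 + 499 × €87.50) ÷ 60 = €2477.71.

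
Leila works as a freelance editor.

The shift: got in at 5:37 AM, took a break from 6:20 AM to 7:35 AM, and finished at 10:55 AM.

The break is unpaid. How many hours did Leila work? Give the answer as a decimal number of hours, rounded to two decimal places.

4.05 hours

The shift: 5:37 AM–10:55 AM = 5 h 18 min; less 75 min break → 4 h 3 min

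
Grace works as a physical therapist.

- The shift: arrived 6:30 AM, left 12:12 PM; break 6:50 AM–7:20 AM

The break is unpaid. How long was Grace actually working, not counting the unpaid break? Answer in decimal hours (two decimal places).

5.20 hours

The shift: 6:30 AM–12:12 PM = 5 h 42 min; less 30 min break → 5 h 12 min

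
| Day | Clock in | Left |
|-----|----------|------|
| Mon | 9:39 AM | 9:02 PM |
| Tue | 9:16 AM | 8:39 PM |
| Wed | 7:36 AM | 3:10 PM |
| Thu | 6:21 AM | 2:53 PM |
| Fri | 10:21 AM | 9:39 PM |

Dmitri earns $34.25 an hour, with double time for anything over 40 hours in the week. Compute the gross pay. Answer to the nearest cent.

$2066.42

Mon: 9:39 AM–9:02 PM = 11 h 23 min
Tue: 9:16 AM–8:39 PM = 11 h 23 min
Wed: 7:36 AM–3:10 PM = 7 h 34 min
Thu: 6:21 AM–2:53 PM = 8 h 32 min
Fri: 10:21 AM–9:39 PM = 11 h 18 min
Total worked: 50 h 10 min = 3010 min.
Regular 40 h 0 min = 2400 min at $34.25/h; overtime 10 h 10 min = 610 min at $68.50/h.
Pay = (2400 × $34.25 + 610 × $68.50) ÷ 60 = $2066.42.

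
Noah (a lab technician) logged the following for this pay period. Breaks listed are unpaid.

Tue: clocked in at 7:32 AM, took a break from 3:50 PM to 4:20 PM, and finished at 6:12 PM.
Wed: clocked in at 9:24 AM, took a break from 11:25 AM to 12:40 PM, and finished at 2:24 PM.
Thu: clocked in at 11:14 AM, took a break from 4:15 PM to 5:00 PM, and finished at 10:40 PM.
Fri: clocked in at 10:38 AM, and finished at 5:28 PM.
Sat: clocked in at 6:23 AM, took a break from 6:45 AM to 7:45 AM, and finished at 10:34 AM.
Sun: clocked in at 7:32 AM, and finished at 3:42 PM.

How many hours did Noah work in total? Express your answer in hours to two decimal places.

Tue: 7:32 AM–6:12 PM = 10 h 40 min; less 30 min break → 10 h 10 min
Wed: 9:24 AM–2:24 PM = 5 h 0 min; less 75 min break → 3 h 45 min
Thu: 11:14 AM–10:40 PM = 11 h 26 min; less 45 min break → 10 h 41 min
Fri: 10:38 AM–5:28 PM = 6 h 50 min
Sat: 6:23 AM–10:34 AM = 4 h 11 min; less 60 min break → 3 h 11 min
Sun: 7:32 AM–3:42 PM = 8 h 10 min
Total: 10 h 10 min + 3 h 45 min + 10 h 41 min + 6 h 50 min + 3 h 11 min + 8 h 10 min = 42 h 47 min.

42.78 hours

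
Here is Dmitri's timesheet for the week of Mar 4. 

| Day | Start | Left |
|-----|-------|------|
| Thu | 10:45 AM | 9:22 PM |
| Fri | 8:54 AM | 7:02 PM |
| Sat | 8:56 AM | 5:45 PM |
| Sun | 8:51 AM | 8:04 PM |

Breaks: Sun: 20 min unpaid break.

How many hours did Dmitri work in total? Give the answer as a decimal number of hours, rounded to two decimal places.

Thu: 10:45 AM–9:22 PM = 10 h 37 min
Fri: 8:54 AM–7:02 PM = 10 h 8 min
Sat: 8:56 AM–5:45 PM = 8 h 49 min
Sun: 8:51 AM–8:04 PM = 11 h 13 min; less 20 min break → 10 h 53 min
Total: 10 h 37 min + 10 h 8 min + 8 h 49 min + 10 h 53 min = 40 h 27 min.

40.45 hours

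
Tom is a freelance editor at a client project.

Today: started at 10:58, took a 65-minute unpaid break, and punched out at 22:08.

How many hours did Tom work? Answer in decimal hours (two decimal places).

Today: 10:58–22:08 = 11 h 10 min; less 65 min break → 10 h 5 min

10.08 hours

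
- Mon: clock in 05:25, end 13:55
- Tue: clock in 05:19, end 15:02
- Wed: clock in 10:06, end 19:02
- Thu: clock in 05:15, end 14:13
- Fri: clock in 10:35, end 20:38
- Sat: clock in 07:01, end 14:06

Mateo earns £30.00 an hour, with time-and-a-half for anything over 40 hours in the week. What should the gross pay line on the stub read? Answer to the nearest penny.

Mon: 05:25–13:55 = 8 h 30 min
Tue: 05:19–15:02 = 9 h 43 min
Wed: 10:06–19:02 = 8 h 56 min
Thu: 05:15–14:13 = 8 h 58 min
Fri: 10:35–20:38 = 10 h 3 min
Sat: 07:01–14:06 = 7 h 5 min
Total worked: 53 h 15 min = 3195 min.
Regular 40 h 0 min = 2400 min at £30.00/h; overtime 13 h 15 min = 795 min at £45.00/h.
Pay = (2400 × £30.00 + 795 × £45.00) ÷ 60 = £1796.25.

£1796.25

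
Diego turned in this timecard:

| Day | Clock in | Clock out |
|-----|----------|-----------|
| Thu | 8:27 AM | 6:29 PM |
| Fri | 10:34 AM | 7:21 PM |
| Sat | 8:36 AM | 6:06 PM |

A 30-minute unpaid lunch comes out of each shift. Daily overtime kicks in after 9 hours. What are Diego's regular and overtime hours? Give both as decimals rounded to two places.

Thu: 8:27 AM–6:29 PM = 10 h 2 min; less 30 min break → 9 h 32 min
Fri: 10:34 AM–7:21 PM = 8 h 47 min; less 30 min break → 8 h 17 min
Sat: 8:36 AM–6:06 PM = 9 h 30 min; less 30 min break → 9 h 0 min
Thu reg 9 h 0 min / OT 0 h 32 min; Fri reg 8 h 17 min / OT 0 h 0 min; Sat reg 9 h 0 min / OT 0 h 0 min.
Totals: regular 26 h 17 min, overtime 0 h 32 min.

Regular 26.28 hours, overtime 0.53 hours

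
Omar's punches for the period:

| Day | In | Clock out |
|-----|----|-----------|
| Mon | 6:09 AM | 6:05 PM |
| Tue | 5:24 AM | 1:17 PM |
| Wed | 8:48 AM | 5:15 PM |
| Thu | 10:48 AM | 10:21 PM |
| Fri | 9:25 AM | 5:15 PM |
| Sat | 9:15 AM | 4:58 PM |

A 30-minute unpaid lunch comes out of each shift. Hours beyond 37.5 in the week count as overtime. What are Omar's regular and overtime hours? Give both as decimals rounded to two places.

Regular 37.50 hours, overtime 14.87 hours

Mon: 6:09 AM–6:05 PM = 11 h 56 min; less 30 min break → 11 h 26 min
Tue: 5:24 AM–1:17 PM = 7 h 53 min; less 30 min break → 7 h 23 min
Wed: 8:48 AM–5:15 PM = 8 h 27 min; less 30 min break → 7 h 57 min
Thu: 10:48 AM–10:21 PM = 11 h 33 min; less 30 min break → 11 h 3 min
Fri: 9:25 AM–5:15 PM = 7 h 50 min; less 30 min break → 7 h 20 min
Sat: 9:15 AM–4:58 PM = 7 h 43 min; less 30 min break → 7 h 13 min
Total worked: 52 h 22 min = 52.37 h.
Threshold 37.5 h → overtime 14 h 52 min, regular 37 h 30 min.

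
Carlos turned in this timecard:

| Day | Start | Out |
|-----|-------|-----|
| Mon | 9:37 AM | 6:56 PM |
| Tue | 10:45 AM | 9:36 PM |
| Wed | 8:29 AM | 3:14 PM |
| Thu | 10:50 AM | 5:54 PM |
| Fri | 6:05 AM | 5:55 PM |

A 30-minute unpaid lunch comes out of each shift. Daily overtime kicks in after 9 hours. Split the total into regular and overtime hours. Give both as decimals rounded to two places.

Mon: 9:37 AM–6:56 PM = 9 h 19 min; less 30 min break → 8 h 49 min
Tue: 10:45 AM–9:36 PM = 10 h 51 min; less 30 min break → 10 h 21 min
Wed: 8:29 AM–3:14 PM = 6 h 45 min; less 30 min break → 6 h 15 min
Thu: 10:50 AM–5:54 PM = 7 h 4 min; less 30 min break → 6 h 34 min
Fri: 6:05 AM–5:55 PM = 11 h 50 min; less 30 min break → 11 h 20 min
Mon reg 8 h 49 min / OT 0 h 0 min; Tue reg 9 h 0 min / OT 1 h 21 min; Wed reg 6 h 15 min / OT 0 h 0 min; Thu reg 6 h 34 min / OT 0 h 0 min; Fri reg 9 h 0 min / OT 2 h 20 min.
Totals: regular 39 h 38 min, overtime 3 h 41 min.

Regular 39.63 hours, overtime 3.68 hours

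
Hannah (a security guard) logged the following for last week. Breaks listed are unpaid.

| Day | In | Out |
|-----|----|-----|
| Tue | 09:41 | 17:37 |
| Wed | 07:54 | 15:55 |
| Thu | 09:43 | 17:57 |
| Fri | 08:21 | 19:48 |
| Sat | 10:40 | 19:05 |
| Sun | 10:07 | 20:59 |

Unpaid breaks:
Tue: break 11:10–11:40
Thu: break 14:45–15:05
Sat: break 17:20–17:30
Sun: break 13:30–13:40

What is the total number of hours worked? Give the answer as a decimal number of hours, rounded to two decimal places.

Tue: 09:41–17:37 = 7 h 56 min; less 30 min break → 7 h 26 min
Wed: 07:54–15:55 = 8 h 1 min
Thu: 09:43–17:57 = 8 h 14 min; less 20 min break → 7 h 54 min
Fri: 08:21–19:48 = 11 h 27 min
Sat: 10:40–19:05 = 8 h 25 min; less 10 min break → 8 h 15 min
Sun: 10:07–20:59 = 10 h 52 min; less 10 min break → 10 h 42 min
Total: 7 h 26 min + 8 h 1 min + 7 h 54 min + 11 h 27 min + 8 h 15 min + 10 h 42 min = 53 h 45 min.

53.75 hours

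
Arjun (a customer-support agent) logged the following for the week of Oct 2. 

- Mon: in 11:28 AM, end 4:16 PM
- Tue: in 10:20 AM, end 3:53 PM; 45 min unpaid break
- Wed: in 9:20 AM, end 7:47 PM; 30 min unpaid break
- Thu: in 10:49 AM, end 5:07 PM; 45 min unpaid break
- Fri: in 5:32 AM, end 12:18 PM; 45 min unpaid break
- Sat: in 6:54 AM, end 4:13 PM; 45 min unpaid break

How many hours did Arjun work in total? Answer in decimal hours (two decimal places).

Mon: 11:28 AM–4:16 PM = 4 h 48 min
Tue: 10:20 AM–3:53 PM = 5 h 33 min; less 45 min break → 4 h 48 min
Wed: 9:20 AM–7:47 PM = 10 h 27 min; less 30 min break → 9 h 57 min
Thu: 10:49 AM–5:07 PM = 6 h 18 min; less 45 min break → 5 h 33 min
Fri: 5:32 AM–12:18 PM = 6 h 46 min; less 45 min break → 6 h 1 min
Sat: 6:54 AM–4:13 PM = 9 h 19 min; less 45 min break → 8 h 34 min
Total: 4 h 48 min + 4 h 48 min + 9 h 57 min + 5 h 33 min + 6 h 1 min + 8 h 34 min = 39 h 41 min.

39.68 hours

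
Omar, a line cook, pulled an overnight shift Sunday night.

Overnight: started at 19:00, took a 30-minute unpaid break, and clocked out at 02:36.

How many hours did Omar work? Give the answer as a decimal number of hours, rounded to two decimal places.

7.10 hours

Overnight: 19:00 → midnight = 5 h 0 min; midnight → 02:36 = 2 h 36 min; span 7 h 36 min; less 30 min break → 7 h 6 min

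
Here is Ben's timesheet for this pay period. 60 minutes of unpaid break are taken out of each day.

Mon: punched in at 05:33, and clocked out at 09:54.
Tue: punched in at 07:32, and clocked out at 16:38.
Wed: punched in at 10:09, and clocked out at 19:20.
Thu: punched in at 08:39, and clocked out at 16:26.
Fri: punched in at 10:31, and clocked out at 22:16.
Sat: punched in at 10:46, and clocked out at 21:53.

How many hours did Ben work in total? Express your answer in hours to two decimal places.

47.28 hours

Mon: 05:33–09:54 = 4 h 21 min; less 60 min break → 3 h 21 min
Tue: 07:32–16:38 = 9 h 6 min; less 60 min break → 8 h 6 min
Wed: 10:09–19:20 = 9 h 11 min; less 60 min break → 8 h 11 min
Thu: 08:39–16:26 = 7 h 47 min; less 60 min break → 6 h 47 min
Fri: 10:31–22:16 = 11 h 45 min; less 60 min break → 10 h 45 min
Sat: 10:46–21:53 = 11 h 7 min; less 60 min break → 10 h 7 min
Total: 3 h 21 min + 8 h 6 min + 8 h 11 min + 6 h 47 min + 10 h 45 min + 10 h 7 min = 47 h 17 min.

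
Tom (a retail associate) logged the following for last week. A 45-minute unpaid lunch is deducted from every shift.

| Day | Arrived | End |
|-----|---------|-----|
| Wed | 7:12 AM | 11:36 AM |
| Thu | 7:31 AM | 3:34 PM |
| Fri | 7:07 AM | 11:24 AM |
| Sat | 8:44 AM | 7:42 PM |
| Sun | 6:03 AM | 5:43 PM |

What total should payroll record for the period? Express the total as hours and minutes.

Wed: 7:12 AM–11:36 AM = 4 h 24 min; less 45 min break → 3 h 39 min
Thu: 7:31 AM–3:34 PM = 8 h 3 min; less 45 min break → 7 h 18 min
Fri: 7:07 AM–11:24 AM = 4 h 17 min; less 45 min break → 3 h 32 min
Sat: 8:44 AM–7:42 PM = 10 h 58 min; less 45 min break → 10 h 13 min
Sun: 6:03 AM–5:43 PM = 11 h 40 min; less 45 min break → 10 h 55 min
Total: 3 h 39 min + 7 h 18 min + 3 h 32 min + 10 h 13 min + 10 h 55 min = 35 h 37 min.

35 h 37 min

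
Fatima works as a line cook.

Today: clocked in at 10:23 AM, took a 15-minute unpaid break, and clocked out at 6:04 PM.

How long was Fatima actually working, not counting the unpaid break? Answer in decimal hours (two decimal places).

Today: 10:23 AM–6:04 PM = 7 h 41 min; less 15 min break → 7 h 26 min

7.43 hours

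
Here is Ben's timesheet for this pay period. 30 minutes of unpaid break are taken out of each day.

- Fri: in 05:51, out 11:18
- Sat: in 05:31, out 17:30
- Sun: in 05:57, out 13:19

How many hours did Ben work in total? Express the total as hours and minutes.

Fri: 05:51–11:18 = 5 h 27 min; less 30 min break → 4 h 57 min
Sat: 05:31–17:30 = 11 h 59 min; less 30 min break → 11 h 29 min
Sun: 05:57–13:19 = 7 h 22 min; less 30 min break → 6 h 52 min
Total: 4 h 57 min + 11 h 29 min + 6 h 52 min = 23 h 18 min.

23 h 18 min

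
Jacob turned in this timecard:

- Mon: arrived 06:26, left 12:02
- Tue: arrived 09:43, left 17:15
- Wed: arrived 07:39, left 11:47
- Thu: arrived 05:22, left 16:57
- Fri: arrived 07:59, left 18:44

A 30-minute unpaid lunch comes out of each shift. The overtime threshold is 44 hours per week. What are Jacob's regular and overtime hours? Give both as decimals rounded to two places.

Mon: 06:26–12:02 = 5 h 36 min; less 30 min break → 5 h 6 min
Tue: 09:43–17:15 = 7 h 32 min; less 30 min break → 7 h 2 min
Wed: 07:39–11:47 = 4 h 8 min; less 30 min break → 3 h 38 min
Thu: 05:22–16:57 = 11 h 35 min; less 30 min break → 11 h 5 min
Fri: 07:59–18:44 = 10 h 45 min; less 30 min break → 10 h 15 min
Total worked: 37 h 6 min = 37.10 h.
Threshold 44 h → overtime 0 h 0 min, regular 37 h 6 min.

Regular 37.10 hours, overtime 0.00 hours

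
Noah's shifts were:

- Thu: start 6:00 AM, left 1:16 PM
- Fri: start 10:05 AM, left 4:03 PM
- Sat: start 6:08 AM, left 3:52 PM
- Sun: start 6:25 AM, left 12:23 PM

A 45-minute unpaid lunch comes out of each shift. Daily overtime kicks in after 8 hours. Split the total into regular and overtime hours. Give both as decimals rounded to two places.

Regular 24.95 hours, overtime 0.98 hours

Thu: 6:00 AM–1:16 PM = 7 h 16 min; less 45 min break → 6 h 31 min
Fri: 10:05 AM–4:03 PM = 5 h 58 min; less 45 min break → 5 h 13 min
Sat: 6:08 AM–3:52 PM = 9 h 44 min; less 45 min break → 8 h 59 min
Sun: 6:25 AM–12:23 PM = 5 h 58 min; less 45 min break → 5 h 13 min
Thu reg 6 h 31 min / OT 0 h 0 min; Fri reg 5 h 13 min / OT 0 h 0 min; Sat reg 8 h 0 min / OT 0 h 59 min; Sun reg 5 h 13 min / OT 0 h 0 min.
Totals: regular 24 h 57 min, overtime 0 h 59 min.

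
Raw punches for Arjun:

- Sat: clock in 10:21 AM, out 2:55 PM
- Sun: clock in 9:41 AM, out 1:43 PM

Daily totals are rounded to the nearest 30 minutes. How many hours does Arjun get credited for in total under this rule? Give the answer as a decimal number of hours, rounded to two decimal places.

Sat: 10:21 AM–2:55 PM = 4 h 34 min → rounds to 4 h 30 min
Sun: 9:41 AM–1:43 PM = 4 h 2 min → rounds to 4 h 0 min
Total credited: 8 h 30 min.

8.50 hours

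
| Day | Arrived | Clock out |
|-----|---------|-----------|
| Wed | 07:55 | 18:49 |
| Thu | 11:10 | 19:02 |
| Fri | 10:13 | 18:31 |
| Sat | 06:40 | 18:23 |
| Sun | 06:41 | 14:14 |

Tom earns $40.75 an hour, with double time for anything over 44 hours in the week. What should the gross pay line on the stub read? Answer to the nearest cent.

$1983.17

Wed: 07:55–18:49 = 10 h 54 min
Thu: 11:10–19:02 = 7 h 52 min
Fri: 10:13–18:31 = 8 h 18 min
Sat: 06:40–18:23 = 11 h 43 min
Sun: 06:41–14:14 = 7 h 33 min
Total worked: 46 h 20 min = 2780 min.
Regular 44 h 0 min = 2640 min at $40.75/h; overtime 2 h 20 min = 140 min at $81.50/h.
Pay = (2640 × $40.75 + 140 × $81.50) ÷ 60 = $1983.17.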